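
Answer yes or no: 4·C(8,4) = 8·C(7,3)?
Yes

Solution: Absorption identity k·C(n,k) = n·C(n-1,k-1). LHS = 4·70 = 280; RHS = 8·35 = 280.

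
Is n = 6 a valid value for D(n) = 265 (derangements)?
Yes

Reasoning: D(6) = (6-1)·[D(5) + D(4)] = 5·[44 + 9] = 265, which equals 265.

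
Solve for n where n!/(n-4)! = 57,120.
17

Solution: n!/(n-4)! = n×(n-1)×(n-2)×(n-3), a product of 4 consecutive integers ≈ (n−1.5)^4. 57,120^(1/4) + 1.5 ≈ 17.0; check n = 17: 17×16×15×14 = 57,120 ✓. So n = 17.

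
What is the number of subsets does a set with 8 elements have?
Each element can be included or excluded: 2^8 = 256.
Final answer: 256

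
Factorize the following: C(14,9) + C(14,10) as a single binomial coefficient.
C(15,10)
By Pascal's identity: C(14,9) + C(14,10) = C(15,10) = 3,003.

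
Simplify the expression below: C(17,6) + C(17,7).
31,824

Reasoning: By Pascal's identity: C(18,7) = 31,824.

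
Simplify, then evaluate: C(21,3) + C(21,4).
7,315

Reasoning: By Pascal's identity: C(22,4) = 7,315.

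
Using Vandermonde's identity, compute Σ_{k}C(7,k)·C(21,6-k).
376,740

Working:
= C(7+21,6) = C(28,6) = 376,740.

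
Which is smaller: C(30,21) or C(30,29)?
C(30,29)

Explanation: C(30,21)=14,307,150, C(30,29)=30.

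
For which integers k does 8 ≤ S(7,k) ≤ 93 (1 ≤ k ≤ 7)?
2, 6

S(7,1)=1; S(7,2)=63; S(7,3)=301; S(7,4)=350; S(7,5)=140; S(7,6)=21; S(7,7)=1. So valid k = 2, 6.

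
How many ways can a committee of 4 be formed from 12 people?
495
C(12,4) = 12! / (4! × (12-4)!)
         = 12! / (4! × 8!)
         = 495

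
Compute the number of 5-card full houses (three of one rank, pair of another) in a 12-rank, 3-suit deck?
396

Working:
Triple rank: 12. Triple suits: C(3,3)=1. Pair rank: 11. Pair suits: C(3,2)=3. Total: 396.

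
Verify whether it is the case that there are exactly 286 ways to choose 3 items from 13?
True

Solution: C(13,3) = 286.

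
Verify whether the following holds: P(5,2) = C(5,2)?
False

Explanation: P(5,2) = 20 but C(5,2) = 10; they differ by a factor of 2! = 2, so the statement does not hold.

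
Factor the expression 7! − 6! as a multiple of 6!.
6 × 6! = 4,320
7! − 6! = 7·6! − 6! = (7 − 1)·6! = 6 × 6! = 4,320.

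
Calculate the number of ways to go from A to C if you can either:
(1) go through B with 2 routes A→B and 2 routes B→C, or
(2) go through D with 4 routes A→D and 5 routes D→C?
Route via B: 2×2=4. Route via D: 4×5=20. Total: 24.

Answer: 24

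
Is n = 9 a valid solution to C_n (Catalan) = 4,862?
Yes

Reasoning: C_9 = C(18,9)/(9+1) = 48,620/10 = 4,862, which equals 4,862.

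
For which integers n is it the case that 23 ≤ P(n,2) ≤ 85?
6, 7, 8, 9

Reasoning: P(5,2)=20; P(6,2)=30; P(7,2)=42; P(8,2)=56; P(9,2)=72; P(10,2)=90. So valid n = 6, 7, 8, 9.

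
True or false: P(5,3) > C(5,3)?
True

Working:
P(5,3) = 60 and C(5,3) = 10; P(n,r) = r! × C(n,r) so P > C whenever r ≥ 2.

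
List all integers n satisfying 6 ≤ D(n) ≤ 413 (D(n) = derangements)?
Using D(n) = (n−1)[D(n−1) + D(n−2)] with D(1)=0, D(2)=1: D(3)=2; D(4)=9; D(5)=44; D(6)=265; D(7)=1,854. So valid n = 4, 5, 6.
Final answer: 4, 5, 6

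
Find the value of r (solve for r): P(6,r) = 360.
4
P(6,r) = 6·5·…·(6−r+1), a product of r factors. Multiplying down from 6: 6 = 6; 6·5 = 30; 6·5·4 = 120; 6·5·4·3 = 360 ✓ (4 factors). So r = 4.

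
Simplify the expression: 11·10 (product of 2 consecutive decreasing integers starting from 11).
110

Explanation: This is P(11,2) = 11!/(9)! = 110.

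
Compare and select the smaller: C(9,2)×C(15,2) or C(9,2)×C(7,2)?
C(9,2)×C(7,2)

Working:
C(9,2)×C(15,2)=3,780, C(9,2)×C(7,2)=756.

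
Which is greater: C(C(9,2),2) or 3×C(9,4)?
C(C(9,2),2)=630, 3×C(9,4)=378.
Final answer: C(C(9,2),2)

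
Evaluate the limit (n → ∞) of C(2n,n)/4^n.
0

Working:
C(2n,n) ~ 4^n/√(πn), so C(2n,n)/4^n ~ 1/√(πn) → 0.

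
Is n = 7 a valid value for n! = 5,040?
Yes

Solution: 7! = 7·6! = 7·720 = 5,040, which equals 5,040.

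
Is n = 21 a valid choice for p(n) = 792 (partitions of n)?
Yes

Explanation: Pentagonal recurrence p(n) = p(n−1) + p(n−2) − p(n−5) − p(n−7) + …: p(21) = p(20) + p(19) − p(16) − p(14) + p(9) + p(6) = 627 + 490 − 231 − 135 + 30 + 11 = 792, which equals 792.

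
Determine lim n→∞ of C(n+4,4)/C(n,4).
1

Solution: Both numerator and denominator grow as n^4/4! for large n, so the ratio → 1.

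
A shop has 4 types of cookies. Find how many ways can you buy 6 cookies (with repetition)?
Stars and bars: C(6+4-1, 6) = C(9, 6) = 84.
Final answer: 84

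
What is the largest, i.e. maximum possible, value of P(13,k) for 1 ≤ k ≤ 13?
6,227,020,800

Explanation: P(13,k) increases in k, so maximum at k = 13: 13! = 6,227,020,800.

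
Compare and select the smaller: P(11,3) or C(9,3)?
C(9,3)

Working:
P(11,3)=990, C(9,3)=84.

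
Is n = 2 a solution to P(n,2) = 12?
No

Working:
P(2,2) = 2·1 = 2, which does not equal 12.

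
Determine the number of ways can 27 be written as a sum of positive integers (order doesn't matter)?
3,010

Solution: Pentagonal recurrence p(n) = p(n−1) + p(n−2) − p(n−5) − p(n−7) + …: p(27) = p(26) + p(25) − p(22) − p(20) + p(15) + p(12) − p(5) − p(1) = 2,436 + 1,958 − 1,002 − 627 + 176 + 77 − 7 − 1 = 3,010.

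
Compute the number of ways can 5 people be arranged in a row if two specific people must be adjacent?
48

Treat pair as unit: (5-1)! arrangements × 2 internal orders = 48.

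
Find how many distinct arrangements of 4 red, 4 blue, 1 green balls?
630

Reasoning: Multinomial: 9!/(4! × 4! × 1!) = 630.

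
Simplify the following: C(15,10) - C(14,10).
C(15,10) - C(14,10) = C(14,9) = 2,002.

Answer: 2,002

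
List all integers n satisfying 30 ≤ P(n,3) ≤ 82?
5

Reasoning: P(4,3)=24; P(5,3)=60; P(6,3)=120. So valid n = 5.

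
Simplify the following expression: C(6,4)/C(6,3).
C(n,k+1)/C(n,k) = (n−k)/(k+1). Here (6−3)/(3+1) = 3/4 = 3/4.

Answer: 3/4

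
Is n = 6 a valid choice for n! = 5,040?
6! = 6·5! = 6·120 = 720, which does not equal 5,040.

Answer: No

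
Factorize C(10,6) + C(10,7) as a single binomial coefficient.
C(11,7)

Working:
By Pascal's identity: C(10,6) + C(10,7) = C(11,7) = 330.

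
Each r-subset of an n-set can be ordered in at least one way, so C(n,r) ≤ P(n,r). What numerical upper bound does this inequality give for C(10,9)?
3,628,800

Working:
P(10,9) = 10·9·8·7·6·5·4·3·2 = 3,628,800, so C(10,9) ≤ 3,628,800. (The bound is loose by a factor of 9! = 362,880: C(10,9) = 3,628,800/362,880 = 10.)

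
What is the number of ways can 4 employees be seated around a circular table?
6

Explanation: Circular arrangements: (4-1)! = 6.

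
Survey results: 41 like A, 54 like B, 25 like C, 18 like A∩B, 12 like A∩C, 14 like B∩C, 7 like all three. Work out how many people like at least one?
83

Explanation: |A∪B∪C| = 41+54+25-18-12-14+7 = 83.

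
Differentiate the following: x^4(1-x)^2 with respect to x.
Product rule: 4x^{3}(1-x)^{2} + x^4·(-2)(1-x)^{1}.
Final answer: 4x^3(1-x)^2 - 2x^4(1-x)^1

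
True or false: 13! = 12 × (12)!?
False

Working:
13! = 13 × 12! = 6,227,020,800, but 12 × 12! = 5,748,019,200.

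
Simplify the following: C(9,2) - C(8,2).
8

Explanation: C(9,2) - C(8,2) = C(8,1) = 8.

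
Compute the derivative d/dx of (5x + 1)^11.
55(5x + 1)^10

Solution: Chain rule: 11(5x+1)^{10} × 5 = 55(5x+1)^{10}.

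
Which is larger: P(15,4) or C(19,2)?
P(15,4)=32,760, C(19,2)=171.
Final answer: P(15,4)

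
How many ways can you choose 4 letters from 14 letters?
1,001

Working:
C(14,4) = 14! / (4! × (14-4)!)
         = 14! / (4! × 10!)
         = 1,001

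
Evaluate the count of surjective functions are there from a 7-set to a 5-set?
Onto functions = 5! × S(7,5)
First compute S(7,5) via recurrence:
Using the Stirling recurrence: S(n,k) = k·S(n-1,k) + S(n-1,k-1)
S(7,5) = 5·S(6,5) + S(6,4)
         = 5·15 + 65
         = 75 + 65
         = 140
Then: 120 × 140 = 16,800
Final answer: 16,800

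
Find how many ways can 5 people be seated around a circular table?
Circular arrangements: (5-1)! = 24.
Final answer: 24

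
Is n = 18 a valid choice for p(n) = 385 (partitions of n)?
Yes

Working:
Pentagonal recurrence p(n) = p(n−1) + p(n−2) − p(n−5) − p(n−7) + …: p(18) = p(17) + p(16) − p(13) − p(11) + p(6) + p(3) = 297 + 231 − 101 − 56 + 11 + 3 = 385, which equals 385.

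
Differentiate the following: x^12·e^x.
(12x^11 + x^12)e^x

Reasoning: Product rule: d/dx[x^12]·e^x + x^12·d/dx[e^x] = 12x^{11}e^x + x^12e^x.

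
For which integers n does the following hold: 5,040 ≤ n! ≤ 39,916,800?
7, 8, 9, 10, 11

Solution: n! is strictly increasing; 7! = 5,040 and 11! = 39,916,800, so valid n = 7, 8, 9, 10, 11.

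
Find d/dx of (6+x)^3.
3(6+x)^2

Using the power rule: d/dx (6+x)^3 = 3(6+x)^{2}.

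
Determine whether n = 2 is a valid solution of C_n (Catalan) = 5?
No
C_2 = C(4,2)/(2+1) = 6/3 = 2, which does not equal 5.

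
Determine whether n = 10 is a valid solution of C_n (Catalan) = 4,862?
No

Solution: C_10 = C(20,10)/(10+1) = 184,756/11 = 16,796, which does not equal 4,862.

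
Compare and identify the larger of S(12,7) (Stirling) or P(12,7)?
P(12,7)
S(12,7) = 7·S(11,7) + S(11,6) = 7·63,987 + 179,487 = 627,396; P(12,7) = 3,991,680.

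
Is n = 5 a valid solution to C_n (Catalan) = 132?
No

Explanation: C_5 = C(10,5)/(5+1) = 252/6 = 42, which does not equal 132.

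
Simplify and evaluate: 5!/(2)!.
60

This equals 5×4×3 = 60.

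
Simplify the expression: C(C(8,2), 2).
C(8,2) = 28, then C(28, 2) = 378.
Final answer: 378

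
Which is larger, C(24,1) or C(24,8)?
C(24,8)

Solution: C(24,1)=24, C(24,8)=735,471.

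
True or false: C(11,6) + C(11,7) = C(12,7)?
True

Reasoning: Pascal's identity C(n,k) + C(n,k+1) = C(n+1,k+1): 462 + 330 = 792 = C(12,7).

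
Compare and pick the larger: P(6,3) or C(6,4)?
P(6,3)
P(6,3)=120, C(6,4)=15.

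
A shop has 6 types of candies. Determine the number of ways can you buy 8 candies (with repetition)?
Stars and bars: C(8+6-1, 8) = C(13, 8) = 1,287.

Answer: 1,287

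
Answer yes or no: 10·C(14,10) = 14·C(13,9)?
Yes

Absorption identity k·C(n,k) = n·C(n-1,k-1). LHS = 10·1001 = 10,010; RHS = 14·715 = 10,010.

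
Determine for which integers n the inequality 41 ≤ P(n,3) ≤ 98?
5

Explanation: P(4,3)=24; P(5,3)=60; P(6,3)=120. So valid n = 5.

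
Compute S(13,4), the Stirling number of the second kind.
Using the Stirling recurrence: S(n,k) = k·S(n-1,k) + S(n-1,k-1)
S(13,4) = 4·S(12,4) + S(12,3)
         = 4·611501 + 86526
         = 2446004 + 86526
         = 2,532,530

Answer: 2,532,530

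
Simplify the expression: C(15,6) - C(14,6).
C(15,6) - C(14,6) = C(14,5) = 2,002.

Answer: 2,002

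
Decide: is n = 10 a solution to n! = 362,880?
10! = 10·9! = 10·362,880 = 3,628,800, which does not equal 362,880.

Answer: No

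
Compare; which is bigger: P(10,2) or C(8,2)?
P(10,2)

P(10,2)=90, C(8,2)=28.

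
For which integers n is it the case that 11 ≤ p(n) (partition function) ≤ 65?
6, 7, 8, 9, 10, 11

Working:
Tabulating p(n) via p(n) = p(n−1) + p(n−2) − p(n−5) − p(n−7) + …: p(5)=7; p(6)=11; p(7)=15; p(8)=22; p(9)=30; p(10)=42; p(11)=56; p(12)=77. So valid n = 6, 7, 8, 9, 10, 11.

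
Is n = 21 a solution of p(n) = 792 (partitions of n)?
Yes

Solution: Pentagonal recurrence p(n) = p(n−1) + p(n−2) − p(n−5) − p(n−7) + …: p(21) = p(20) + p(19) − p(16) − p(14) + p(9) + p(6) = 627 + 490 − 231 − 135 + 30 + 11 = 792, which equals 792.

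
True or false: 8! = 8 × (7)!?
True

Reasoning: By definition n! = n × (n-1)!, so 8! = 8 × 7!.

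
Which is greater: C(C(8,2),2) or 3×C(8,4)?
C(C(8,2),2)

Explanation: C(C(8,2),2)=378, 3×C(8,4)=210.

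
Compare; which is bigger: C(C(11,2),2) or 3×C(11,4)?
C(C(11,2),2)

Working:
C(C(11,2),2)=1,485, 3×C(11,4)=990.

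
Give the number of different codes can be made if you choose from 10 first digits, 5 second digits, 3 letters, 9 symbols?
1,350

By the multiplication principle: 10 × 5 × 3 × 9 = 1,350.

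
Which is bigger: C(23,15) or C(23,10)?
C(23,10)

Reasoning: C(23,15)=490,314, C(23,10)=1,144,066.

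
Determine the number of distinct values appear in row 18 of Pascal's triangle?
Row 18 has entries C(18,0)..C(18,18); by symmetry C(18,k)=C(18,18-k), giving 10 distinct values.

Answer: 10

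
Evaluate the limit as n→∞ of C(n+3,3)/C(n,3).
1

Both numerator and denominator grow as n^3/3! for large n, so the ratio → 1.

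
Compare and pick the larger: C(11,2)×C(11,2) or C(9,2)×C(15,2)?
C(9,2)×C(15,2)

Solution: C(11,2)×C(11,2)=3,025, C(9,2)×C(15,2)=3,780.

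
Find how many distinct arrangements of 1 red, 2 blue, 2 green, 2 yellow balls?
630
Multinomial: 7!/(1! × 2! × 2! × 2!) = 630.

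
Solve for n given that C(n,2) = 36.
9

Solution: C(n,2) = n(n−1)/2! is increasing in n, and n(n−1) = 2!·36 = 72 ≈ (n−0.5)^2 gives n ≈ 9.0. Check: C(7,2) = 21, C(8,2) = 28, C(9,2) = 36 ✓. So n = 9.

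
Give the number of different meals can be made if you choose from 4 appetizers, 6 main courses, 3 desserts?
72

Working:
By the multiplication principle: 4 × 6 × 3 = 72.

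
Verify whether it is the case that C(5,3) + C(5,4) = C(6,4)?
Pascal's identity: LHS = 10 + 5 = 15; RHS = C(6,4) = 15. Both sides agree, so the statement holds.

Answer: True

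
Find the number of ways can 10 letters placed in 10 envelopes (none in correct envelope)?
1,334,961

Explanation: Using D(n) = (n-1)[D(n-1) + D(n-2)]:
D(10) = (10-1) × [D(9) + D(8)]
      = 9 × [133496 + 14833]
      = 9 × 148329
      = 1,334,961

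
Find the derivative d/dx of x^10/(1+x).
(10x^9(1+x) - x^10)/(1+x)²

Working:
Quotient rule: [10x^{9}(1+x) - x^10]/(1+x)².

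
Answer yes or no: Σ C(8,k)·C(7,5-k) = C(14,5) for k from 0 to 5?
Vandermonde's identity gives C(15,5) = 3,003; RHS C(14,5) = 2,002.

Answer: No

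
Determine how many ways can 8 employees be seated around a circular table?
5,040

Working:
Circular arrangements: (8-1)! = 5,040.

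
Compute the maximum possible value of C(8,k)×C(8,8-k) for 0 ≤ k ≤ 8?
4,900

C(8,k)·C(8,8-k) = C(8,k)², maximised at the centre k = 4: C(8,4)² = 4,900.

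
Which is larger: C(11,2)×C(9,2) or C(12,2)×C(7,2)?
C(11,2)×C(9,2)

C(11,2)×C(9,2)=1,980, C(12,2)×C(7,2)=1,386.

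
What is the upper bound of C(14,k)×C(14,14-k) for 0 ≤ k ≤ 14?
C(14,k)·C(14,14-k) = C(14,k)², maximised at the centre k = 7: C(14,7)² = 11,778,624.
Final answer: 11,778,624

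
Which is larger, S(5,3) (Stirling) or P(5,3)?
P(5,3)

S(5,3) = 3·S(4,3) + S(4,2) = 3·6 + 7 = 25; P(5,3) = 60.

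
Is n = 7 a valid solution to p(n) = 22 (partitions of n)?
No

Working:
Pentagonal recurrence p(n) = p(n−1) + p(n−2) − p(n−5) − p(n−7) + …: p(7) = p(6) + p(5) − p(2) − p(0) = 11 + 7 − 2 − 1 = 15, which does not equal 22.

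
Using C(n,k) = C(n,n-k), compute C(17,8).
C(17,8) = C(17,9) = 24,310.
Final answer: 24,310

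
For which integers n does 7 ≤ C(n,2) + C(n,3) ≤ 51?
4, 5, 6

Working:
C(3,2)+C(3,3)=4; C(4,2)+C(4,3)=10; C(5,2)+C(5,3)=20; C(6,2)+C(6,3)=35; C(7,2)+C(7,3)=56. So valid n = 4, 5, 6.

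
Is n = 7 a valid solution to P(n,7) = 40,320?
P(7,7) = 7·6·5·4·3·2·1 = 5,040, which does not equal 40,320.

Answer: No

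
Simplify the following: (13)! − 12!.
5,748,019,200

Reasoning: (13)! − 12! = (13)·12! − 12! = (13−1)·12! = 12·12! = 5,748,019,200.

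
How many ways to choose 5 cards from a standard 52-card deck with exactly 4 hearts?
27,885

Working:
13 hearts and 39 non-hearts: C(13,4) × C(39,1) = 715 × 39 = 27,885.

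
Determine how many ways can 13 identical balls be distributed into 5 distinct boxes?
2,380

Solution: C(13+5-1, 5-1) = C(17, 4) = 2,380.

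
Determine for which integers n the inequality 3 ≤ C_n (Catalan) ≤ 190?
3, 4, 5, 6
C_2=2; C_3=5; C_4=14; C_5=42; C_6=132; C_7=429. So valid n = 3, 4, 5, 6.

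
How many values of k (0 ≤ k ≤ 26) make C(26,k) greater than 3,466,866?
Row 26 is unimodal and symmetric about k=26/2. C(26,9)=3,124,550 ≤ 3,466,866; C(26,10)=5,311,735 > 3,466,866; by symmetry C(26,k) > 3,466,866 for k = 10..16. That's 16 - 10 + 1 = 7 values.
Final answer: 7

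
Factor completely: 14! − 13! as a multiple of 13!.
13 × 13! = 80,951,270,400

Working:
14! − 13! = 14·13! − 13! = (14 − 1)·13! = 13 × 13! = 80,951,270,400.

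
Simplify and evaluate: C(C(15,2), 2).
5,460

C(15,2) = 105, then C(105, 2) = 5,460.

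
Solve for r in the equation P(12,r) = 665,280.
6

P(12,r) = 12·11·…·(12−r+1), a product of r factors. Multiplying down from 12: 12 = 12; 12·11 = 132; 12·11·10 = 1,320; 12·11·10·9 = 11,880; 12·11·10·9·8 = 95,040; 12·11·10·9·8·7 = 665,280 ✓ (6 factors). So r = 6.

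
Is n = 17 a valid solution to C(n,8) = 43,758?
No

Reasoning: C(17,8) = 17·16·15·14·13·12·11·10/8! = 980,179,200/40,320 = 24,310, which does not equal 43,758.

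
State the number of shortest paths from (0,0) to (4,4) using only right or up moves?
70

Working:
Choose 4 rights from 8 moves: C(8,4) = 70.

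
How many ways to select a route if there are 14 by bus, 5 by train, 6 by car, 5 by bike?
30

Solution: By the addition principle: 14 + 5 + 6 + 5 = 30.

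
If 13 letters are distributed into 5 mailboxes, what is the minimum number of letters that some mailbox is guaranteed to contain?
3

Working:
Pigeonhole: ⌈13/5⌉ = 3.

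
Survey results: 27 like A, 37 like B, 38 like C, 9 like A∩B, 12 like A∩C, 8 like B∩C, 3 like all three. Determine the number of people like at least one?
76

Working:
|A∪B∪C| = 27+37+38-9-12-8+3 = 76.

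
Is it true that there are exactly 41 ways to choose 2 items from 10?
False

Reasoning: C(10,2) = 45 ≠ 41.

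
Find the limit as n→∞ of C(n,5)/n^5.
1/120

Reasoning: C(n,5) ≈ n^5/5! for large n. Limit = 1/5! = 1/120.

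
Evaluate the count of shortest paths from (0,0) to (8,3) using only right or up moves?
Choose 8 rights from 11 moves: C(11,8) = 165.

Answer: 165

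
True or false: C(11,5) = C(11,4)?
False

Explanation: C(11,5) = 462 but C(11,4) = 330; symmetry gives C(11,5) = C(11,6), not C(11,4).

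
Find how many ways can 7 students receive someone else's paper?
1,854

Working:
Using D(n) = (n-1)[D(n-1) + D(n-2)]:
D(7) = (7-1) × [D(6) + D(5)]
      = 6 × [265 + 44]
      = 6 × 309
      = 1,854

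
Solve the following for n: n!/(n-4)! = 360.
6

Working:
n!/(n-4)! = n×(n-1)×(n-2)×(n-3), a product of 4 consecutive integers ≈ (n−1.5)^4. 360^(1/4) + 1.5 ≈ 5.9; check n = 6: 6×5×4×3 = 360 ✓. So n = 6.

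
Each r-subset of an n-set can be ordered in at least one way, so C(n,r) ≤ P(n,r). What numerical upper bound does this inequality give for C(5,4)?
120

Reasoning: P(5,4) = 5·4·3·2 = 120, so C(5,4) ≤ 120. (The bound is loose by a factor of 4! = 24: C(5,4) = 120/24 = 5.)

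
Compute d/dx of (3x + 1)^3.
9(3x + 1)^2

Explanation: Chain rule: 3(3x+1)^{2} × 3 = 9(3x+1)^{2}.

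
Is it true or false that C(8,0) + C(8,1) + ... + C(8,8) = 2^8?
True
Binomial theorem with x = y = 1: Σ C(8,i) = (1+1)^8 = 2^8 = 256. The statement holds.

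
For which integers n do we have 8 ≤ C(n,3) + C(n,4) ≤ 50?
5, 6

Explanation: C(4,3)+C(4,4)=5; C(5,3)+C(5,4)=15; C(6,3)+C(6,4)=35; C(7,3)+C(7,4)=70. So valid n = 5, 6.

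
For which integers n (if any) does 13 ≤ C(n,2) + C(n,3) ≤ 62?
5, 6, 7

Explanation: C(4,2)+C(4,3)=10; C(5,2)+C(5,3)=20; C(6,2)+C(6,3)=35; C(7,2)+C(7,3)=56; C(8,2)+C(8,3)=84. So valid n = 5, 6, 7.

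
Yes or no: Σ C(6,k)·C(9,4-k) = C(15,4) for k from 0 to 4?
Yes

Solution: Vandermonde's identity gives C(15,4) = 1,365; RHS C(15,4) = 1,365.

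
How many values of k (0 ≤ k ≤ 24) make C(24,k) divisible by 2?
21

Solution: Checking C(24,k) mod 2 for k = 0..24: divisible at k = 1, 2, 3, 4, 5, 6, 7, 9, 10, 11, 12, 13, 14, 15, 17, 18, 19, 20, 21, 22, 23. That's 21 values.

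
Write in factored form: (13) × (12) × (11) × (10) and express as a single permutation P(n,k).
P(13,4) = 13!/(9)!

Solution: Product of 4 consecutive descending integers starting at 13: P(13,4) = 13!/9! = 17,160.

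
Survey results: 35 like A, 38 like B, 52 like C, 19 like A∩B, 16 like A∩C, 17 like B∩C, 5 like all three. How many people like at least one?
78

Working:
|A∪B∪C| = 35+38+52-19-16-17+5 = 78.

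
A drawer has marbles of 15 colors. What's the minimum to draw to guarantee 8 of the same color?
Worst case: 7 of each = 105. One more: 106.
Final answer: 106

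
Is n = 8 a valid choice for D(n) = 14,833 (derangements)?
Yes
D(8) = (8-1)·[D(7) + D(6)] = 7·[1,854 + 265] = 14,833, which equals 14,833.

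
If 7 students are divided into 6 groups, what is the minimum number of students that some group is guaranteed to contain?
2

Working:
Pigeonhole: ⌈7/6⌉ = 2.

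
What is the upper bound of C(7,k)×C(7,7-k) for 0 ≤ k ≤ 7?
1,225

C(7,k)·C(7,7-k) = C(7,k)², maximised at the centre k = 3: C(7,3)² = 1,225.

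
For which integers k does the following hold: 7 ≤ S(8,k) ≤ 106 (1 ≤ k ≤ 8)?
7

Solution: S(8,1)=1; S(8,2)=127; S(8,3)=966; S(8,4)=1,701; S(8,5)=1,050; S(8,6)=266; S(8,7)=28; S(8,8)=1. So valid k = 7.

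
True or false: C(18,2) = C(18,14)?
False

Reasoning: C(18,2) = 153 but C(18,14) = 3,060; symmetry gives C(18,2) = C(18,16), not C(18,14).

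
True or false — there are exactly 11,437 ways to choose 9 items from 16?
False
C(16,9) = 11,440 ≠ 11437.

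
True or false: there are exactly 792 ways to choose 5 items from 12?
C(12,5) = 792.

Answer: True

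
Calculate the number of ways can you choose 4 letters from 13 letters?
715

Working:
C(13,4) = 13! / (4! × (13-4)!)
         = 13! / (4! × 9!)
         = 715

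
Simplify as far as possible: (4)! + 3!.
30

Solution: (4)! + 3! = (4)·3! + 3! = (4+1)·3! = 5·3! = 30.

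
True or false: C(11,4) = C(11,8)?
C(11,4) = 330 but C(11,8) = 165; symmetry gives C(11,4) = C(11,7), not C(11,8).
Final answer: False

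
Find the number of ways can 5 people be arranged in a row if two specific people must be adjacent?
48

Reasoning: Treat pair as unit: (5-1)! arrangements × 2 internal orders = 48.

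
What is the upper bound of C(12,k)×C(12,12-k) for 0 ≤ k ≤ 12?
853,776
C(12,k)·C(12,12-k) = C(12,k)², maximised at the centre k = 6: C(12,6)² = 853,776.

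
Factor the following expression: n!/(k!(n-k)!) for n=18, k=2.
This is the binomial coefficient C(18,2) = 153.
Final answer: C(18,2) = 153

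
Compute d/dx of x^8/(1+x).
(8x^7(1+x) - x^8)/(1+x)²

Solution: Quotient rule: [8x^{7}(1+x) - x^8]/(1+x)².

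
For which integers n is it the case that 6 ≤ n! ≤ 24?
n! is strictly increasing; 3! = 6 and 4! = 24, so valid n = 3, 4.
Final answer: 3, 4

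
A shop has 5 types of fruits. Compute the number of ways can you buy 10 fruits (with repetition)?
Stars and bars: C(10+5-1, 10) = C(14, 10) = 1,001.

Answer: 1,001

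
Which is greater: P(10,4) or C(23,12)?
C(23,12)

Reasoning: P(10,4)=5,040, C(23,12)=1,352,078.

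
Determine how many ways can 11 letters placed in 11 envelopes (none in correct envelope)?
Using D(n) = (n-1)[D(n-1) + D(n-2)]:
D(11) = (11-1) × [D(10) + D(9)]
      = 10 × [1334961 + 133496]
      = 10 × 1468457
      = 14,684,570

Answer: 14,684,570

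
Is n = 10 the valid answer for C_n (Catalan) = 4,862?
No

C_10 = C(20,10)/(10+1) = 184,756/11 = 16,796, which does not equal 4,862.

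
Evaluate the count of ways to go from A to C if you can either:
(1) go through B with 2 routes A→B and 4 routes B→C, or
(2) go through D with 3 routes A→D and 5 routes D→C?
23

Route via B: 2×4=8. Route via D: 3×5=15. Total: 23.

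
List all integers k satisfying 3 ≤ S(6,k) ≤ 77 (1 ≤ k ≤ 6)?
S(6,1)=1; S(6,2)=31; S(6,3)=90; S(6,4)=65; S(6,5)=15; S(6,6)=1. So valid k = 2, 4, 5.

Answer: 2, 4, 5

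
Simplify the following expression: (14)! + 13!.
(14)! + 13! = (14)·13! + 13! = (14+1)·13! = 15·13! = 93,405,312,000.
Final answer: 93,405,312,000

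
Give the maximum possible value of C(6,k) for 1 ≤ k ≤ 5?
20

Working:
C(6,k) is maximised at the centre of the row: C(6,3) = 20.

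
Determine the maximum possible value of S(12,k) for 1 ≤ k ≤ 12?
Row S(12,k) for k = 1..12 (via S(n,k) = k·S(n−1,k) + S(n−1,k−1)): 1, 2,047, 86,526, 611,501, 1,379,400, 1,323,652, 627,396, 159,027, 22,275, 1,705, 66, 1. The row is unimodal; maximum at k = 5: 1,379,400.

Answer: 1,379,400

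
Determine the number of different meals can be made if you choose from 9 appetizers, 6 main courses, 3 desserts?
162

Explanation: By the multiplication principle: 9 × 6 × 3 = 162.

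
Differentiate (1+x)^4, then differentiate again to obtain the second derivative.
12(1+x)^2

First derivative: 4(1+x)^{3}. Second derivative: 4·3·(1+x)^{2} = 12(1+x)^{2}.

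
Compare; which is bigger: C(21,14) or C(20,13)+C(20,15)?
C(21,14)

C(21,14)=116,280; C(20,13)+C(20,15)=77,520+15,504=93,024.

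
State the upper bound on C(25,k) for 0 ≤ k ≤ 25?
5,200,300

Working:
Maximum at k = 12 or k = 13: C(25,12) = 5,200,300.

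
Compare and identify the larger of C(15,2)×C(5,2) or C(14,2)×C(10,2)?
C(14,2)×C(10,2)

Solution: C(15,2)×C(5,2)=1,050, C(14,2)×C(10,2)=4,095.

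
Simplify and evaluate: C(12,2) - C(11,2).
11

Explanation: C(12,2) - C(11,2) = C(11,1) = 11.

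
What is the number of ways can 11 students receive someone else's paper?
14,684,570

Working:
Using D(n) = (n-1)[D(n-1) + D(n-2)]:
D(11) = (11-1) × [D(10) + D(9)]
      = 10 × [1334961 + 133496]
      = 10 × 1468457
      = 14,684,570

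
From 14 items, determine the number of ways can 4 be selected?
1,001

Solution: C(14,4) = 14! / (4! × (14-4)!)
         = 14! / (4! × 10!)
         = 1,001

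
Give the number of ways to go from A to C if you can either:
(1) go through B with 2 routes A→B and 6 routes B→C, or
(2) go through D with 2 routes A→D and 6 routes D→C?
24

Working:
Route via B: 2×6=12. Route via D: 2×6=12. Total: 24.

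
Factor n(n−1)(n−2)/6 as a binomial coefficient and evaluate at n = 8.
C(n,3); C(8,3) = 56

Solution: n(n−1)(n−2)/6 = n!/(3!(n−3)!) = C(n,3). At n = 8: C(8,3) = 56.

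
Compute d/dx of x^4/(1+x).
(4x^3(1+x) - x^4)/(1+x)²

Explanation: Quotient rule: [4x^{3}(1+x) - x^4]/(1+x)².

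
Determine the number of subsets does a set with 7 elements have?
Each element can be included or excluded: 2^7 = 128.
Final answer: 128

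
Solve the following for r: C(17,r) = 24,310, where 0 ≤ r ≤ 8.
C(17,r) is increasing for 0 ≤ r ≤ 8. Stepping up (C(17,r+1) = C(17,r)·(17−r)/(r+1)): C(17,1) = 17, C(17,2) = 136, C(17,3) = 680, C(17,4) = 2,380, C(17,5) = 6,188, C(17,6) = 12,376, C(17,7) = 19,448, C(17,8) = 24,310 ✓. So r = 8.

Answer: 8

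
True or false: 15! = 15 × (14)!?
True

Reasoning: By definition n! = n × (n-1)!, so 15! = 15 × 14!.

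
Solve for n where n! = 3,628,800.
10

Explanation: n! is strictly increasing. 8! = 40,320, 9! = 362,880, 10! = 3,628,800 ✓. So n = 10.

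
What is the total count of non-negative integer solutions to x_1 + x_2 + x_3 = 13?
C(13+3-1, 3-1) = 105.
Final answer: 105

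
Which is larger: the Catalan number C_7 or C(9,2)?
C_7 = C(14,7)/(7+1) = 3,432/8 = 429; C(9,2) = 36.

Answer: C_7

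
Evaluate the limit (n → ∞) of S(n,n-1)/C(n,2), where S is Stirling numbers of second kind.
S(n,n-1) = C(n,2), so the limit is 1.

Answer: 1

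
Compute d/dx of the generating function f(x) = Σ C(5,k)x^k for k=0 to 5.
Σ k·C(5,k)x^(k-1) for k=1 to 5
Term-by-term differentiation gives Σ k·C(5,k)x^{k-1} for k=1 to 5.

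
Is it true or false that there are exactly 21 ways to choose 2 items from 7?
True

C(7,2) = 21.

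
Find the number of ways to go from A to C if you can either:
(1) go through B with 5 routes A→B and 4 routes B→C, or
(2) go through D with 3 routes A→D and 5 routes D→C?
35

Explanation: Route via B: 5×4=20. Route via D: 3×5=15. Total: 35.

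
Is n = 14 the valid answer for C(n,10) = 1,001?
Yes

C(14,10) = 14·13·12·11·10·9·8·7·6·5/10! = 3,632,428,800/3,628,800 = 1,001, which equals 1,001.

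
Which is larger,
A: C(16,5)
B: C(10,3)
A

Explanation: A=C(16,5)=4,368, B=C(10,3)=120.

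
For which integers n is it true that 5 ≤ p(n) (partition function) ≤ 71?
4, 5, 6, 7, 8, 9, 10, 11
Tabulating p(n) via p(n) = p(n−1) + p(n−2) − p(n−5) − p(n−7) + …: p(3)=3; p(4)=5; p(5)=7; p(6)=11; p(7)=15; p(8)=22; p(9)=30; p(10)=42; p(11)=56; p(12)=77. So valid n = 4, 5, 6, 7, 8, 9, 10, 11.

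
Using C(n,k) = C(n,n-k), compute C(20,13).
77,520

Solution: C(20,13) = C(20,7) = 77,520.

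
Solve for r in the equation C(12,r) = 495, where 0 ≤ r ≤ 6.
4

Working:
C(12,r) is increasing for 0 ≤ r ≤ 6. Stepping up (C(12,r+1) = C(12,r)·(12−r)/(r+1)): C(12,1) = 12, C(12,2) = 66, C(12,3) = 220, C(12,4) = 495 ✓. So r = 4.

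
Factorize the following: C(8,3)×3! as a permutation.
P(8,3)

Reasoning: C(8,3)×3! = [8!/(3!(5)!)]×3! = 8!/(5)! = P(8,3) = 336.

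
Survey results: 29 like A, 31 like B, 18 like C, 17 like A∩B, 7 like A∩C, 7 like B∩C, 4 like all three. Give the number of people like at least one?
51

Explanation: |A∪B∪C| = 29+31+18-17-7-7+4 = 51.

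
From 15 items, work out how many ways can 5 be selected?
C(15,5) = 15! / (5! × (15-5)!)
         = 15! / (5! × 10!)
         = 3,003

Answer: 3,003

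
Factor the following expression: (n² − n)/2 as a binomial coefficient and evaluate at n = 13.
C(n,2); C(13,2) = 78

(n² − n)/2 = n(n−1)/2 = C(n,2). At n = 13: C(13,2) = 78.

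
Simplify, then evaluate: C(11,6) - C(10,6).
252

C(11,6) - C(10,6) = C(10,5) = 252.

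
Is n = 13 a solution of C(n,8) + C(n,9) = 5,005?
No

Reasoning: C(13,8) + C(13,9) = 1,287 + 715 = 2,002, which does not equal 5,005.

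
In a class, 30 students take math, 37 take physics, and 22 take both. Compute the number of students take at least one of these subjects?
|A∪B| = |A|+|B|-|A∩B| = 30+37-22 = 45.
Final answer: 45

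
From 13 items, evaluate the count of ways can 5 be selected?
1,287

C(13,5) = 13! / (5! × (13-5)!)
         = 13! / (5! × 8!)
         = 1,287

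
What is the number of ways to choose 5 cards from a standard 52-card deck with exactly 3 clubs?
211,926

13 clubs and 39 non-clubs: C(13,3) × C(39,2) = 286 × 741 = 211,926.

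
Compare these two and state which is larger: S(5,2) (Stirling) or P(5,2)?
P(5,2)

Explanation: S(5,2) = 2·S(4,2) + S(4,1) = 2·7 + 1 = 15; P(5,2) = 20.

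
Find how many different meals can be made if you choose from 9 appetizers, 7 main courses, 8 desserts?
504

Explanation: By the multiplication principle: 9 × 7 × 8 = 504.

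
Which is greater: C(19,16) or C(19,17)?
C(19,16)
C(19,16)=969, C(19,17)=171.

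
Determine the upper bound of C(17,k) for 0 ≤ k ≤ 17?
24,310

Maximum at k = 8 or k = 9: C(17,8) = 24,310.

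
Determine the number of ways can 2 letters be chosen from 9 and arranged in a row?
72

P(9,2) = 9!/(9-2)! = 72.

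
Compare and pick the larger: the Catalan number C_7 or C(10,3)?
C_7

Explanation: C_7 = C(14,7)/(7+1) = 3,432/8 = 429; C(10,3) = 120.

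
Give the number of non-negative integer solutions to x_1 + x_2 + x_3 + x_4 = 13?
560

C(13+4-1, 4-1) = 560.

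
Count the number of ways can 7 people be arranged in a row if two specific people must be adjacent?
1,440

Explanation: Treat pair as unit: (7-1)! arrangements × 2 internal orders = 1,440.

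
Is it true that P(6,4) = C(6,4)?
False

Working:
P(6,4) = 360 but C(6,4) = 15; they differ by a factor of 4! = 24, so the statement does not hold.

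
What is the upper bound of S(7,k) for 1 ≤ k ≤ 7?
350
Row S(7,k) for k = 1..7 (via S(n,k) = k·S(n−1,k) + S(n−1,k−1)): 1, 63, 301, 350, 140, 21, 1. The row is unimodal; maximum at k = 4: 350.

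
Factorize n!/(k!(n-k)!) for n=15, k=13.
C(15,13) = 105

Solution: This is the binomial coefficient C(15,13) = 105.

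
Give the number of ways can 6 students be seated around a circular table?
120

Reasoning: Circular arrangements: (6-1)! = 120.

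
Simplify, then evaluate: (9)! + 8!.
403,200

(9)! + 8! = (9)·8! + 8! = (9+1)·8! = 10·8! = 403,200.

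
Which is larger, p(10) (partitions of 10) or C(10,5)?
C(10,5)

Pentagonal recurrence p(n) = p(n−1) + p(n−2) − p(n−5) − p(n−7) + …: p(10) = p(9) + p(8) − p(5) − p(3) = 30 + 22 − 7 − 3 = 42; C(10,5) = 252.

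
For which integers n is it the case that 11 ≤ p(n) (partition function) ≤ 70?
6, 7, 8, 9, 10, 11

Solution: Tabulating p(n) via p(n) = p(n−1) + p(n−2) − p(n−5) − p(n−7) + …: p(5)=7; p(6)=11; p(7)=15; p(8)=22; p(9)=30; p(10)=42; p(11)=56; p(12)=77. So valid n = 6, 7, 8, 9, 10, 11.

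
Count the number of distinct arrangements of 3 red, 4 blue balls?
35

Explanation: Multinomial: 7!/(3! × 4!) = 35.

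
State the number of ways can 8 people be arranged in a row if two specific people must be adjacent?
10,080

Treat pair as unit: (8-1)! arrangements × 2 internal orders = 10,080.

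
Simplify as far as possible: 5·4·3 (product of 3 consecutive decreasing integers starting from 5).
60

This is P(5,3) = 5!/(2)! = 60.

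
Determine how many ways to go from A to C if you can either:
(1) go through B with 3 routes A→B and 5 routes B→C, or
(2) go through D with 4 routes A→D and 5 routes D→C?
35

Reasoning: Route via B: 3×5=15. Route via D: 4×5=20. Total: 35.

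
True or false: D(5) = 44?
True

Reasoning: Derangements of 5 elements: D(5) = (5-1)·[D(4) + D(3)] = 4·[9 + 2] = 44.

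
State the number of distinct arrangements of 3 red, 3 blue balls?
Multinomial: 6!/(3! × 3!) = 20.

Answer: 20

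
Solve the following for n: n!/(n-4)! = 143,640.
21

n!/(n-4)! = n×(n-1)×(n-2)×(n-3), a product of 4 consecutive integers ≈ (n−1.5)^4. 143,640^(1/4) + 1.5 ≈ 21.0; check n = 21: 21×20×19×18 = 143,640 ✓. So n = 21.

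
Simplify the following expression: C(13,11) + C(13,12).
91

By Pascal's identity: C(14,12) = 91.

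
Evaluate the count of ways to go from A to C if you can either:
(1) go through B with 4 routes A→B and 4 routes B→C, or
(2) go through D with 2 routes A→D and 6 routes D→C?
28

Route via B: 4×4=16. Route via D: 2×6=12. Total: 28.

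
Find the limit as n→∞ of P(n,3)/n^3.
1

P(n,3) = n(n-1)(n-2) ≈ n^3 for large n. Limit = 1.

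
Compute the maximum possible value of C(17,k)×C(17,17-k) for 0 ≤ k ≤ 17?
C(17,k)·C(17,17-k) = C(17,k)², maximised at the centre k = 8: C(17,8)² = 590,976,100.
Final answer: 590,976,100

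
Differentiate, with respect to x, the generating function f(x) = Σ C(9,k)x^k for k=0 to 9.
Σ k·C(9,k)x^(k-1) for k=1 to 9

Explanation: Term-by-term differentiation gives Σ k·C(9,k)x^{k-1} for k=1 to 9.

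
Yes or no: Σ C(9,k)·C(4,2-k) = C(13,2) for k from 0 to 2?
Vandermonde's identity gives C(13,2) = 78; RHS C(13,2) = 78.

Answer: Yes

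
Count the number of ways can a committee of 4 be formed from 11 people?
330
C(11,4) = 11! / (4! × (11-4)!)
         = 11! / (4! × 7!)
         = 330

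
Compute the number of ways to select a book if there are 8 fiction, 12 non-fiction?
20

Reasoning: By the addition principle: 8 + 12 = 20.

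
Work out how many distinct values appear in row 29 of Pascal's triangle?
15

Reasoning: Row 29 has entries C(29,0)..C(29,29); by symmetry C(29,k)=C(29,29-k), giving 15 distinct values.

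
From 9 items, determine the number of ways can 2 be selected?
36
C(9,2) = 9! / (2! × (9-2)!)
         = 9! / (2! × 7!)
         = 36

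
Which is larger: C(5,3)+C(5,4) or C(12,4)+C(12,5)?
C(12,4)+C(12,5)

Working:
First=15, Second=1,287.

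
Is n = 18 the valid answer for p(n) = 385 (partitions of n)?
Pentagonal recurrence p(n) = p(n−1) + p(n−2) − p(n−5) − p(n−7) + …: p(18) = p(17) + p(16) − p(13) − p(11) + p(6) + p(3) = 297 + 231 − 101 − 56 + 11 + 3 = 385, which equals 385.
Final answer: Yes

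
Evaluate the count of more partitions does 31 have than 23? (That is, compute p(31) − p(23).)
5,587

Solution: Pentagonal recurrence p(n) = p(n−1) + p(n−2) − p(n−5) − p(n−7) + …: p(31) = p(30) + p(29) − p(26) − p(24) + p(19) + p(16) − p(9) − p(5) = 5,604 + 4,565 − 2,436 − 1,575 + 490 + 231 − 30 − 7 = 6,842.
p(23) = p(22) + p(21) − p(18) − p(16) + p(11) + p(8) − p(1) = 1,002 + 792 − 385 − 231 + 56 + 22 − 1 = 1,255.
Difference = 6,842 − 1,255 = 5,587.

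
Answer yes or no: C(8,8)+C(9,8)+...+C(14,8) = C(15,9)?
Yes

Working:
Hockey stick identity gives Σ = C(15,9) = 5,005; RHS C(15,9) = 5,005.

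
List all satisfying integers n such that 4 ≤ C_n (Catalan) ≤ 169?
3, 4, 5, 6
C_2=2; C_3=5; C_4=14; C_5=42; C_6=132; C_7=429. So valid n = 3, 4, 5, 6.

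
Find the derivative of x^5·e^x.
(5x^4 + x^5)e^x

Solution: Product rule: d/dx[x^5]·e^x + x^5·d/dx[e^x] = 5x^{4}e^x + x^5e^x.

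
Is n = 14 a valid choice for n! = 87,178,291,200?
14! = 14·13! = 14·6,227,020,800 = 87,178,291,200, which equals 87,178,291,200.
Final answer: Yes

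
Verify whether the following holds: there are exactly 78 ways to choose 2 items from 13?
True

Explanation: C(13,2) = 78.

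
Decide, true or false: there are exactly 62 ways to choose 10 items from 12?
C(12,10) = 66 ≠ 62.
Final answer: False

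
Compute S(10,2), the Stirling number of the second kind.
511

Working:
Using the Stirling recurrence: S(n,k) = k·S(n-1,k) + S(n-1,k-1)
S(10,2) = 2·S(9,2) + S(9,1)
         = 2·255 + 1
         = 510 + 1
         = 511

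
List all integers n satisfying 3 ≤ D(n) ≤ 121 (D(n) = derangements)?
Using D(n) = (n−1)[D(n−1) + D(n−2)] with D(1)=0, D(2)=1: D(3)=2; D(4)=9; D(5)=44; D(6)=265. So valid n = 4, 5.

Answer: 4, 5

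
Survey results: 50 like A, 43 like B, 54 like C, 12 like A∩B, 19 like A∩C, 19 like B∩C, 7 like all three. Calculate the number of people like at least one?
104

Solution: |A∪B∪C| = 50+43+54-12-19-19+7 = 104.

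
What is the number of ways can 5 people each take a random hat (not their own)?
44

Working:
Using D(n) = (n-1)[D(n-1) + D(n-2)]:
D(5) = (5-1) × [D(4) + D(3)]
      = 4 × [9 + 2]
      = 4 × 11
      = 44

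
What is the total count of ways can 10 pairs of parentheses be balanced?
Using the Catalan number formula: C_n = C(2n, n) / (n+1)
C_10 = C(20, 10) / (10+1)
     = 184756 / 11
     = 16,796

Answer: 16,796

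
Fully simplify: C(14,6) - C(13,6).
1,287

Explanation: C(14,6) - C(13,6) = C(13,5) = 1,287.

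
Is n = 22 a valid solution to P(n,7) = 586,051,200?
P(22,7) = 22·21·20·19·18·17·16 = 859,541,760, which does not equal 586,051,200.
Final answer: No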